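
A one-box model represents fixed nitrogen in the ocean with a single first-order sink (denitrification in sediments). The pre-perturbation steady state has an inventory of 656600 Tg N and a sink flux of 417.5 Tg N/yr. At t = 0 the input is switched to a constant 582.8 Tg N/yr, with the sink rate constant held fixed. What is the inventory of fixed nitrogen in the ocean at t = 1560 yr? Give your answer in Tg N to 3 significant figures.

τ = M₀/F₀ = 656600/417.5 = 1573 yr; rate constant k = 1/τ.
New steady state M_∞ = F₁/k = F₁·τ = 582.8 × 1573 = 916570 Tg N.
M(t) = M_∞ + (M₀ − M_∞)·e^(−t/τ); t/τ = 1560/1573 = 0.9919, so e^(−t/τ) = 0.3709.
M(t) = 916570 − 260000 × 0.3709 = 820160 Tg N.

820000 Tg N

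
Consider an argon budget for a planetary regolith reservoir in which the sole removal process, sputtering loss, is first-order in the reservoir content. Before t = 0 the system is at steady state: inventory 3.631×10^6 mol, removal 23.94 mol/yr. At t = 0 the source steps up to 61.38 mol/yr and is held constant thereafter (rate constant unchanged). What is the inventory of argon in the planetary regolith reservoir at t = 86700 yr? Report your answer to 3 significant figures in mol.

Residence time τ = M₀/F₀ = 151700 yr. The eventual steady state is M_∞ = M₀·(F₁/F₀) = 3.631×10^6 × 61.38/23.94 = 9.3096×10^6 mol.
The anomaly ΔM(t) = M(t) − M_∞ decays as ΔM₀·e^(−t/τ) with ΔM₀ = 3.631×10^6 − 9.3096×10^6 = −5.679×10^6 mol.
At t = 86700 yr, e^(−t/τ) = e^(−0.5716) = 0.5646, so ΔM = −3.206×10^6 mol and M = 9.3096×10^6 − 3.206×10^6 = 6.1034×10^6 mol.

6.10×10^6 mol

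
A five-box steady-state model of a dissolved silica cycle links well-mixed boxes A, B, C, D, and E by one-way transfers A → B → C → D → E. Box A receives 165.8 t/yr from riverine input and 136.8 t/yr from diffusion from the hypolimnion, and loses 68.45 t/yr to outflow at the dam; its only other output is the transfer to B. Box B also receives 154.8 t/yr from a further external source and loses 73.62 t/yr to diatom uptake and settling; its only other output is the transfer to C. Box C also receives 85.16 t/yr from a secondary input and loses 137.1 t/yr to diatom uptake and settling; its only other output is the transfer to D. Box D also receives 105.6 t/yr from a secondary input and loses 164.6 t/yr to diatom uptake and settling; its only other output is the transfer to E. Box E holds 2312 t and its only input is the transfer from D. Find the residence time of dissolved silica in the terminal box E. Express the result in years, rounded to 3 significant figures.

11.3 yr

Box A: F(A→B) = (165.8 + 136.8) − 68.45 = 234.15 t/yr.
Box B: F(B→C) = (234.15 + 154.8) − 73.62 = 315.33 t/yr.
Box C: F(C→D) = (315.33 + 85.16) − 137.1 = 263.39 t/yr.
Box D: F(D→E) = (263.39 + 105.6) − 164.6 = 204.39 t/yr.
Box E throughput = its input = 204.39 t/yr; τ = 2312 / 204.39 = 11.31 yr.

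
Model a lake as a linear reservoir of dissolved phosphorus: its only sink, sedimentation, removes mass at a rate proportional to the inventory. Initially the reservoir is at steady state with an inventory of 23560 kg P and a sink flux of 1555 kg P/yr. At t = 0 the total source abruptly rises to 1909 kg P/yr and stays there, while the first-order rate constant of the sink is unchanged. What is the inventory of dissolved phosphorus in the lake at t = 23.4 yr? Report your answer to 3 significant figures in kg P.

Residence time τ = M₀/F₀ = 15.15 yr. The eventual steady state is M_∞ = M₀·(F₁/F₀) = 23560 × 1909/1555 = 28923 kg P.
The anomaly ΔM(t) = M(t) − M_∞ decays as ΔM₀·e^(−t/τ) with ΔM₀ = 23560 − 28923 = −5363 kg P.
At t = 23.4 yr, e^(−t/τ) = e^(−1.544) = 0.2134, so ΔM = −1145 kg P and M = 28923 − 1145 = 27779 kg P.

27800 kg P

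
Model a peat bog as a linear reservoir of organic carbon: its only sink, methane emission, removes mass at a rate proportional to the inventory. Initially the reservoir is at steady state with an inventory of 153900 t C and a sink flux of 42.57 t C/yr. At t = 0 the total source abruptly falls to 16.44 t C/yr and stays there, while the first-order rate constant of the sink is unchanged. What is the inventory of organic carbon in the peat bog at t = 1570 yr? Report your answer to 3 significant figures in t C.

121000 t C

τ = M₀/F₀ = 153900/42.57 = 3615 yr; rate constant k = 1/τ.
New steady state M_∞ = F₁/k = F₁·τ = 16.44 × 3615 = 59434 t C.
M(t) = M_∞ + (M₀ − M_∞)·e^(−t/τ); t/τ = 1570/3615 = 0.4343, so e^(−t/τ) = 0.6477.
M(t) = 59434 + 94470 × 0.6477 = 120620 t C.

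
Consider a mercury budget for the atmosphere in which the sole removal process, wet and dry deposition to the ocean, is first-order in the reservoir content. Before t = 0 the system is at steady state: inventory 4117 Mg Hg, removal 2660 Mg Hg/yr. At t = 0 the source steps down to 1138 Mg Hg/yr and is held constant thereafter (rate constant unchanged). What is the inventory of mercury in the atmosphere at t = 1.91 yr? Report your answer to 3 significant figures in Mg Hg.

Residence time τ = M₀/F₀ = 1.548 yr. The eventual steady state is M_∞ = M₀·(F₁/F₀) = 4117 × 1138/2660 = 1761.3 Mg Hg.
The anomaly ΔM(t) = M(t) − M_∞ decays as ΔM₀·e^(−t/τ) with ΔM₀ = 4117 − 1761.3 = 2356 Mg Hg.
At t = 1.91 yr, e^(−t/τ) = e^(−1.234) = 0.2911, so ΔM = 685.8 Mg Hg and M = 1761.3 + 685.8 = 2447.1 Mg Hg.

2450 Mg Hg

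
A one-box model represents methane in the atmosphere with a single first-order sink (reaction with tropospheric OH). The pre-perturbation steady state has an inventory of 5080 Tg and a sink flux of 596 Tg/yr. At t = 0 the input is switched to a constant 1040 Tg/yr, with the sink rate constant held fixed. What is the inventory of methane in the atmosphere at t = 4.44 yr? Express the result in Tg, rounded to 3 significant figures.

Residence time τ = M₀/F₀ = 8.523 yr. The eventual steady state is M_∞ = M₀·(F₁/F₀) = 5080 × 1040/596 = 8864.4 Tg.
The anomaly ΔM(t) = M(t) − M_∞ decays as ΔM₀·e^(−t/τ) with ΔM₀ = 5080 − 8864.4 = −3784 Tg.
At t = 4.44 yr, e^(−t/τ) = e^(−0.5209) = 0.5940, so ΔM = −2248 Tg and M = 8864.4 − 2248 = 6616.6 Tg.

6620 Tg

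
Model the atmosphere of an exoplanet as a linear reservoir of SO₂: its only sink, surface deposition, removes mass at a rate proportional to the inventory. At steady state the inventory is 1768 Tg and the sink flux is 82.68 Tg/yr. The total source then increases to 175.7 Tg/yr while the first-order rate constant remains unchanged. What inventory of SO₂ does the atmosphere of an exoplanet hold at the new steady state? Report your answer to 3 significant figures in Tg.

Rate constant k = F/M = 82.68 / 1768 = 0.04676 yr⁻¹.
At the new steady state, source = k·M_new ⇒ M_new = 175.7 / 0.04676 = 3757 Tg.
(Equivalently M_new = M × F_new/F_old = 1768 × 175.7/82.68.)

3760 Tg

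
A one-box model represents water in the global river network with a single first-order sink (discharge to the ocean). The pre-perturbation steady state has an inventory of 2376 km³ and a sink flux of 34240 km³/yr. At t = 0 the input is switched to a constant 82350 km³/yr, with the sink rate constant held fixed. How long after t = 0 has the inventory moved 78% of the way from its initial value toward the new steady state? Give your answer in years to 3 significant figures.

0.105 yr

τ = M₀/F₀ = 2376/34240 = 0.06939 yr.
The remaining gap fraction is e^(−t/τ); 78% covered ⇒ e^(−t/τ) = 0.220.
t = −τ ln(0.220) = 0.06939 × 1.514 = 0.1051 yr.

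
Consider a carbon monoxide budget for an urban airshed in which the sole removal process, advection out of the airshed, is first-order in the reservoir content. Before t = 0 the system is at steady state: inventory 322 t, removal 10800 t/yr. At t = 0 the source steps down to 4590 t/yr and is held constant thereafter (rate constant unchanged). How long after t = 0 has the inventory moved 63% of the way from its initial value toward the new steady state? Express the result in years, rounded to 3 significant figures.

0.0296 yr

τ = M₀/F₀ = 322/10800 = 0.02981 yr.
The remaining gap fraction is e^(−t/τ); 63% covered ⇒ e^(−t/τ) = 0.370.
t = −τ ln(0.370) = 0.02981 × 0.9943 = 0.02964 yr.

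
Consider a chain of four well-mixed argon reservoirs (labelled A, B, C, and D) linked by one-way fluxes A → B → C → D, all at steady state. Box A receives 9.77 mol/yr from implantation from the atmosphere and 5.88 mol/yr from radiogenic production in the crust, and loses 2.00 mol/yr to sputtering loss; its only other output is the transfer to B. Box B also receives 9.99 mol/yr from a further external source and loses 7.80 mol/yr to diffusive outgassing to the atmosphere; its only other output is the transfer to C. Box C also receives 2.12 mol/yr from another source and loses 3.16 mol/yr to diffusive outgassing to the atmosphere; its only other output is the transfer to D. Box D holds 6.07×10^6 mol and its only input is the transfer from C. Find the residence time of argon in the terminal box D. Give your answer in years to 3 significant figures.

Box A: F(A→B) = (9.77 + 5.88) − 2.00 = 13.650 mol/yr.
Box B: F(B→C) = (13.650 + 9.99) − 7.80 = 15.840 mol/yr.
Box C: F(C→D) = (15.840 + 2.12) − 3.16 = 14.800 mol/yr.
Box D throughput = its input = 14.800 mol/yr; τ = 6.07×10^6 / 14.800 = 410100 yr.

410000 yr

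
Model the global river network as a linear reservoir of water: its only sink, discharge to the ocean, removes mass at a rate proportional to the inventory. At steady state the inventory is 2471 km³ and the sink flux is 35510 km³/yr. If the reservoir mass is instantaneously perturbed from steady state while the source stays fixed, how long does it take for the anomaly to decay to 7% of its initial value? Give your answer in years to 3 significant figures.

0.185 yr

For a linear reservoir the anomaly decays as exp(−t/τ) with τ = M/F = 2471/35510 = 0.06959 yr.
exp(−t/τ) = 0.07 ⇒ t = −τ ln(0.07) = 0.06959 × 2.659 = 0.1850 yr.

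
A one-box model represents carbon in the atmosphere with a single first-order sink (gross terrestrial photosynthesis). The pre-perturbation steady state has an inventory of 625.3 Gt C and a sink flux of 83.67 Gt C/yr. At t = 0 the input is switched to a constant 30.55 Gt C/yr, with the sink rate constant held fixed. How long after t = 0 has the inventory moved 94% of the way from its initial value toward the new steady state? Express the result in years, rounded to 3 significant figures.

21.0 yr

τ = M₀/F₀ = 625.3/83.67 = 7.473 yr.
The remaining gap fraction is e^(−t/τ); 94% covered ⇒ e^(−t/τ) = 0.0600.
t = −τ ln(0.0600) = 7.473 × 2.813 = 21.03 yr.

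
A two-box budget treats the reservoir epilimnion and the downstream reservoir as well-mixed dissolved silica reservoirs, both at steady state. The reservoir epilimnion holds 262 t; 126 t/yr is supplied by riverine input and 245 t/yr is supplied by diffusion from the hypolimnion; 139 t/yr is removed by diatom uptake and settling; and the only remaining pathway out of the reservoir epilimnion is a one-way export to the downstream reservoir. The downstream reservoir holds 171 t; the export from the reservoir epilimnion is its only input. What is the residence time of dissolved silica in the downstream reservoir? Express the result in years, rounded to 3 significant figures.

Balance the reservoir epilimnion: ΣF_in = 126 + 245 = 371.00 t/yr.
Export to the downstream reservoir = ΣF_in − (139) = 232.00 t/yr.
At steady state the output of the downstream reservoir equals its input, 232.00 t/yr.
τ = M / F = 171 / 232.00 = 0.7371 yr.

0.737 yr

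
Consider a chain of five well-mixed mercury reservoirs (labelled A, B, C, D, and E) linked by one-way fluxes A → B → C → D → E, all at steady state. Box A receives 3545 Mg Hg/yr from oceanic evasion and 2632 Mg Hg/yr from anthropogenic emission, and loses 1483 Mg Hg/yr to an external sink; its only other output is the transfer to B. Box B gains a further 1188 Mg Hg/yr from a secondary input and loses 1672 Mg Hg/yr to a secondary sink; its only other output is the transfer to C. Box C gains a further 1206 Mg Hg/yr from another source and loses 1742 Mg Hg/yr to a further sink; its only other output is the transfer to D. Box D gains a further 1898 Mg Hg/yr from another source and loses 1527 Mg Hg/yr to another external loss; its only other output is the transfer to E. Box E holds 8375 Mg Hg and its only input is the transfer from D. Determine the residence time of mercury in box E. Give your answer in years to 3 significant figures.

Box A: F(A→B) = (3545 + 2632) − 1483 = 4694.0 Mg Hg/yr.
Box B: F(B→C) = (4694.0 + 1188) − 1672 = 4210.0 Mg Hg/yr.
Box C: F(C→D) = (4210.0 + 1206) − 1742 = 3674.0 Mg Hg/yr.
Box D: F(D→E) = (3674.0 + 1898) − 1527 = 4045.0 Mg Hg/yr.
Box E throughput = its input = 4045.0 Mg Hg/yr; τ = 8375 / 4045.0 = 2.070 yr.

2.07 yr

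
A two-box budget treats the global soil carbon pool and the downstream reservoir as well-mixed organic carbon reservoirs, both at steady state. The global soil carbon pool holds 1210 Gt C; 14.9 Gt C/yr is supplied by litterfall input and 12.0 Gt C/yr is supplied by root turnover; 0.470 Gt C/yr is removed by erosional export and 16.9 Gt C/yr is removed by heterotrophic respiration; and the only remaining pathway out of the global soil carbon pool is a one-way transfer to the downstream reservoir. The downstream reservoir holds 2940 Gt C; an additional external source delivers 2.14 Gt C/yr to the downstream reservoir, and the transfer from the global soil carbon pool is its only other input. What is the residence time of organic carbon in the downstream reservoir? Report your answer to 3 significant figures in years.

Balance the global soil carbon pool: ΣF_in = 14.9 + 12.0 = 26.900 Gt C/yr.
Transfer to the downstream reservoir = ΣF_in − (0.470 + 16.9) = 9.5300 Gt C/yr.
Total input to the downstream reservoir = 9.5300 + 2.14 = 11.670 Gt C/yr; at steady state this equals its total output.
τ = M / F = 2940 / 11.670 = 251.9 yr.

252 yr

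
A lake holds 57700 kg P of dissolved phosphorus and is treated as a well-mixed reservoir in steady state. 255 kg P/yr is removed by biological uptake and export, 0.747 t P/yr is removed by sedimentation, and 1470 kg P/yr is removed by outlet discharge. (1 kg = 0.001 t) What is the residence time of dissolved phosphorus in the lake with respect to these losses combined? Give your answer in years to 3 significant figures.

23.3 yr

Convert the sedimentation flux: 0.747 t P/yr = 747.0 kg P/yr.
Total removal = 255.0 + 747.0 + 1470 = 2472.0 kg P/yr.
τ = M / ΣF_out = 57700 / 2472.0 = 23.34 yr.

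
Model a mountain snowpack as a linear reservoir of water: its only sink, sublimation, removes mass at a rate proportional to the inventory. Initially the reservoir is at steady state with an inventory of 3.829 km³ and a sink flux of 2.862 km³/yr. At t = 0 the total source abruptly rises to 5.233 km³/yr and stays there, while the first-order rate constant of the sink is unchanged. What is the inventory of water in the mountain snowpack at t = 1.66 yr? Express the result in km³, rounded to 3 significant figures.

τ = M₀/F₀ = 3.829/2.862 = 1.338 yr; rate constant k = 1/τ.
New steady state M_∞ = F₁/k = F₁·τ = 5.233 × 1.338 = 7.0011 km³.
M(t) = M_∞ + (M₀ − M_∞)·e^(−t/τ); t/τ = 1.66/1.338 = 1.241, so e^(−t/τ) = 0.2892.
M(t) = 7.0011 − 3.172 × 0.2892 = 6.0839 km³.

6.08 km³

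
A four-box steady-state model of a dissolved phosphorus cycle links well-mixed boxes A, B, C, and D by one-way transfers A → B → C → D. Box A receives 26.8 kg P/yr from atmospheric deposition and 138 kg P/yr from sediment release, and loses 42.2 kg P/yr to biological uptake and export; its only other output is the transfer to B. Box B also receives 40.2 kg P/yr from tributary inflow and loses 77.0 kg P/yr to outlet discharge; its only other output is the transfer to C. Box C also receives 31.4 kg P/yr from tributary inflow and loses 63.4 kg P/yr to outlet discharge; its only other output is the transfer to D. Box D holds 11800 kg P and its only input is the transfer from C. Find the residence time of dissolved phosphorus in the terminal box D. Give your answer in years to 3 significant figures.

Box A: F(A→B) = (26.8 + 138) − 42.2 = 122.60 kg P/yr.
Box B: F(B→C) = (122.60 + 40.2) − 77.0 = 85.800 kg P/yr.
Box C: F(C→D) = (85.800 + 31.4) − 63.4 = 53.800 kg P/yr.
Box D throughput = its input = 53.800 kg P/yr; τ = 11800 / 53.800 = 219.3 yr.

219 yr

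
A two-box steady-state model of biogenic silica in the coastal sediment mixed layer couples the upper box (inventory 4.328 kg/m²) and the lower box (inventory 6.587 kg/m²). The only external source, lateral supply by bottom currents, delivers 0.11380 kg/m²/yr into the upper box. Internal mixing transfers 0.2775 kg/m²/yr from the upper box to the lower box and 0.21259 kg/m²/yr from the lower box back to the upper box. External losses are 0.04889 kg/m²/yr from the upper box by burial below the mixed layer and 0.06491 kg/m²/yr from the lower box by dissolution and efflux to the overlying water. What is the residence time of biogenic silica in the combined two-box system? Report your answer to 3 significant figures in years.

95.9 yr

For the system as a whole, the A↔B exchange is internal and contributes nothing to the throughput; only the external sinks remove mass.
M_total = 4.328 + 6.587 = 10.915 kg/m².
ΣF_external_out = 0.04889 + 0.06491 = 0.11380 kg/m²/yr.
τ = M_total / ΣF_ext = 10.915 / 0.11380 = 95.91 yr.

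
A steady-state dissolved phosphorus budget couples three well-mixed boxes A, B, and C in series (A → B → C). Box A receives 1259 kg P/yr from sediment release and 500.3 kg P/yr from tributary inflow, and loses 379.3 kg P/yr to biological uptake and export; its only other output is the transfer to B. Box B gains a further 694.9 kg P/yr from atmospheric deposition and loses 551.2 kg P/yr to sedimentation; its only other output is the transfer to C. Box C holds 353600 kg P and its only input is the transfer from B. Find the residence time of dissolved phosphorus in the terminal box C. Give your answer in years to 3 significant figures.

Box A: F(A→B) = (1259 + 500.3) − 379.3 = 1380.0 kg P/yr.
Box B: F(B→C) = (1380.0 + 694.9) − 551.2 = 1523.7 kg P/yr.
Box C throughput = its input = 1523.7 kg P/yr; τ = 353600 / 1523.7 = 232.1 yr.

232 yr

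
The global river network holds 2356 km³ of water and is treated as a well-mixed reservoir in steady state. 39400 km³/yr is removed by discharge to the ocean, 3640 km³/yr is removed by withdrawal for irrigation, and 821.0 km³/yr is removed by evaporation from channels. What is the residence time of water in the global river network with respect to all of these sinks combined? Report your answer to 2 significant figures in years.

Total removal flux = 39400 + 3640 + 821.0 = 43861 km³/yr.
τ = M / ΣF_out = 2356 / 43861 = 0.05372 yr.

0.054 yr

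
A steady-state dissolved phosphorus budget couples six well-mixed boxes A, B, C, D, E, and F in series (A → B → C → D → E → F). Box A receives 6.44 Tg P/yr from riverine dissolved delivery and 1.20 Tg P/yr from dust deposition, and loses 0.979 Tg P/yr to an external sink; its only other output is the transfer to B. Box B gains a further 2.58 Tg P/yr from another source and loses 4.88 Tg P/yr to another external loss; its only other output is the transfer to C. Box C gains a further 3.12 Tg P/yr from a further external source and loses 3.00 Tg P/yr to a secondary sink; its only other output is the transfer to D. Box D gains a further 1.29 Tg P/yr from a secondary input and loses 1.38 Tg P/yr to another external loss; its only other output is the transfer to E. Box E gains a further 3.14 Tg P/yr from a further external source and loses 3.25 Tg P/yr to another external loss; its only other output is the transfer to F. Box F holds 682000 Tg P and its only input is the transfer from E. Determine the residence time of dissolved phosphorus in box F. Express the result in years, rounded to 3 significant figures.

Box A: F(A→B) = (6.44 + 1.20) − 0.979 = 6.6610 Tg P/yr.
Box B: F(B→C) = (6.6610 + 2.58) − 4.88 = 4.3610 Tg P/yr.
Box C: F(C→D) = (4.3610 + 3.12) − 3.00 = 4.4810 Tg P/yr.
Box D: F(D→E) = (4.4810 + 1.29) − 1.38 = 4.3910 Tg P/yr.
Box E: F(E→F) = (4.3910 + 3.14) − 3.25 = 4.2810 Tg P/yr.
Box F throughput = its input = 4.2810 Tg P/yr; τ = 682000 / 4.2810 = 159300 yr.

159000 yr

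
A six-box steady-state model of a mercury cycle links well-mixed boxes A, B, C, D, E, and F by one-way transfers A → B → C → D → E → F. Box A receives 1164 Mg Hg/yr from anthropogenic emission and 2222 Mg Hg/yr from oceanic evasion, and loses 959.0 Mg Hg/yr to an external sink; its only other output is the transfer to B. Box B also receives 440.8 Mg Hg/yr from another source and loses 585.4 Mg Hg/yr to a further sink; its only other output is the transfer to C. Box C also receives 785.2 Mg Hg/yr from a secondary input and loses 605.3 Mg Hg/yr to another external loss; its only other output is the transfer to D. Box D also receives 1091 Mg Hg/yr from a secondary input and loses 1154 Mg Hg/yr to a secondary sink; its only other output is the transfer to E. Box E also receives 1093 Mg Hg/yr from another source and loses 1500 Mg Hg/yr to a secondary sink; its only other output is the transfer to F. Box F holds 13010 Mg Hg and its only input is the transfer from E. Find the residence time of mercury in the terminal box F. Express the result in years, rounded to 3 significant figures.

Box A: F(A→B) = (1164 + 2222) − 959.0 = 2427.0 Mg Hg/yr.
Box B: F(B→C) = (2427.0 + 440.8) − 585.4 = 2282.4 Mg Hg/yr.
Box C: F(C→D) = (2282.4 + 785.2) − 605.3 = 2462.3 Mg Hg/yr.
Box D: F(D→E) = (2462.3 + 1091) − 1154 = 2399.3 Mg Hg/yr.
Box E: F(E→F) = (2399.3 + 1093) − 1500 = 1992.3 Mg Hg/yr.
Box F throughput = its input = 1992.3 Mg Hg/yr; τ = 13010 / 1992.3 = 6.530 yr.

6.53 yr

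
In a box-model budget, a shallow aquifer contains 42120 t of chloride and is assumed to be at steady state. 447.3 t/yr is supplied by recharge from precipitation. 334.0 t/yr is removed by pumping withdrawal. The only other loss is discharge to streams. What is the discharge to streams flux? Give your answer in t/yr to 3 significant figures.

113 t/yr

At steady state ΣF_in = ΣF_out.
ΣF_in = 447.30 t/yr.
Discharge to streams flux = ΣF_in − (334.0) = 447.30 − 334.0 = 113.3 t/yr.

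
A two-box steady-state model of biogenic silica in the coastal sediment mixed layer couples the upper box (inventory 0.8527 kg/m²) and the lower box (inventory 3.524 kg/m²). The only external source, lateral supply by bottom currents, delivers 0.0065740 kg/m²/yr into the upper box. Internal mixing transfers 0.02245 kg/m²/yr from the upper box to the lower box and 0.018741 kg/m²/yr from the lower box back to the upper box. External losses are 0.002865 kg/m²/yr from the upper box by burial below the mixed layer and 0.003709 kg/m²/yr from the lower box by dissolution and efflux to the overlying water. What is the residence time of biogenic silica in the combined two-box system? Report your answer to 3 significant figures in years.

666 yr

For the system as a whole, the A↔B exchange is internal and contributes nothing to the throughput; only the external sinks remove mass.
M_total = 0.8527 + 3.524 = 4.3767 kg/m².
ΣF_external_out = 0.002865 + 0.003709 = 0.0065740 kg/m²/yr.
τ = M_total / ΣF_ext = 4.3767 / 0.0065740 = 665.8 yr.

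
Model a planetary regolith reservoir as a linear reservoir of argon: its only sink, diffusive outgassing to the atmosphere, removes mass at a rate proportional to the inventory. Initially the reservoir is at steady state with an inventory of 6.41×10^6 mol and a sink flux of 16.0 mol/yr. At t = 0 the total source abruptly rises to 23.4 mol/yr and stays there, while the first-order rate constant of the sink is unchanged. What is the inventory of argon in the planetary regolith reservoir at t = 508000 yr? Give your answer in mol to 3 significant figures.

Residence time τ = M₀/F₀ = 400600 yr. The eventual steady state is M_∞ = M₀·(F₁/F₀) = 6.41×10^6 × 23.4/16.0 = 9.3746×10^6 mol.
The anomaly ΔM(t) = M(t) − M_∞ decays as ΔM₀·e^(−t/τ) with ΔM₀ = 6.41×10^6 − 9.3746×10^6 = −2.965×10^6 mol.
At t = 508000 yr, e^(−t/τ) = e^(−1.268) = 0.2814, so ΔM = −834200 mol and M = 9.3746×10^6 − 834200 = 8.5404×10^6 mol.

8.54×10^6 mol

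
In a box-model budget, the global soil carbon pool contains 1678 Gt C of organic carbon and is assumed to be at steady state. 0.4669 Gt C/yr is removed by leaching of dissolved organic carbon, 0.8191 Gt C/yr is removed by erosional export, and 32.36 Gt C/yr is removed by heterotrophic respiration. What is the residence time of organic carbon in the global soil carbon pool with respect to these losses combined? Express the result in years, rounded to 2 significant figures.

Total removal = 0.4669 + 0.8191 + 32.36 = 33.646 Gt C/yr.
τ = M / ΣF_out = 1678 / 33.646 = 49.87 yr.

50 yr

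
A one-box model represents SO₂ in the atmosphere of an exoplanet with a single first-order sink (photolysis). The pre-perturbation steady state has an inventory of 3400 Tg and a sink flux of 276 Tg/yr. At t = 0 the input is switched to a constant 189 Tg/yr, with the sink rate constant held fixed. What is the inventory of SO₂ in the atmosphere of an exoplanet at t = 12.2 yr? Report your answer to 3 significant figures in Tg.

2730 Tg

The sink rate constant is k = F₀/M₀ = 276/3400 = 0.08118 yr⁻¹.
Solving dM/dt = F₁ − kM with M(0) = M₀ gives M(t) = F₁/k + (M₀ − F₁/k)·e^(−kt).
F₁/k = 189/0.08118 = 2328.3 Tg; kt = 0.08118 × 12.2 = 0.9904, e^(−kt) = 0.3714.
M(12.2) = 2328.3 + (3400 − 2328.3) × 0.3714 = 2328.3 + 398.1 = 2726.4 Tg.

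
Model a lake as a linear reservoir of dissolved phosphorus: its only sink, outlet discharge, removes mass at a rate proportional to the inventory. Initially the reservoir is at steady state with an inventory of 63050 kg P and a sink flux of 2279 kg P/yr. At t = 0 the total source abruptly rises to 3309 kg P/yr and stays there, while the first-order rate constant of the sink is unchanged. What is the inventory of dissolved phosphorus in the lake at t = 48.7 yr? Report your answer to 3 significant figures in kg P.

86600 kg P

Residence time τ = M₀/F₀ = 27.67 yr. The eventual steady state is M_∞ = M₀·(F₁/F₀) = 63050 × 3309/2279 = 91546 kg P.
The anomaly ΔM(t) = M(t) − M_∞ decays as ΔM₀·e^(−t/τ) with ΔM₀ = 63050 − 91546 = −28500 kg P.
At t = 48.7 yr, e^(−t/τ) = e^(−1.760) = 0.1720, so ΔM = −4901 kg P and M = 91546 − 4901 = 86645 kg P.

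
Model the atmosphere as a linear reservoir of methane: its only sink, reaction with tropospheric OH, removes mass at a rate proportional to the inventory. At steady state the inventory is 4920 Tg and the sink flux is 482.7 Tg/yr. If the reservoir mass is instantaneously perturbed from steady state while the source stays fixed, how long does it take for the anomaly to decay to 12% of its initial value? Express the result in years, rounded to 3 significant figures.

21.6 yr

For a linear reservoir the anomaly decays as exp(−t/τ) with τ = M/F = 4920/482.7 = 10.19 yr.
exp(−t/τ) = 0.12 ⇒ t = −τ ln(0.12) = 10.19 × 2.120 = 21.61 yr.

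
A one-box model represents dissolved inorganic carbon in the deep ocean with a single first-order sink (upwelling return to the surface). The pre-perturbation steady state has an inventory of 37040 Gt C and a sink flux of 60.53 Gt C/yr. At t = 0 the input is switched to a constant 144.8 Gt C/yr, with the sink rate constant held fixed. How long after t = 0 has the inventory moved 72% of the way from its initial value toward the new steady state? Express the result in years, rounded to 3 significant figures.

τ = M₀/F₀ = 37040/60.53 = 611.9 yr.
The remaining gap fraction is e^(−t/τ); 72% covered ⇒ e^(−t/τ) = 0.280.
t = −τ ln(0.280) = 611.9 × 1.273 = 779.0 yr.

779 yr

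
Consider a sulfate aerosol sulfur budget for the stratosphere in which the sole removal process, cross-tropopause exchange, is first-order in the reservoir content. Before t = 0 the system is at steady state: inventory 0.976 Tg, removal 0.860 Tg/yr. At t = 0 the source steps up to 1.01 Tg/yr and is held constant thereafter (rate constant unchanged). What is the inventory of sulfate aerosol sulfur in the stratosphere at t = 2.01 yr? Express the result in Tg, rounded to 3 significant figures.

1.12 Tg

τ = M₀/F₀ = 0.976/0.860 = 1.135 yr; rate constant k = 1/τ.
New steady state M_∞ = F₁/k = F₁·τ = 1.01 × 1.135 = 1.1462 Tg.
M(t) = M_∞ + (M₀ − M_∞)·e^(−t/τ); t/τ = 2.01/1.135 = 1.771, so e^(−t/τ) = 0.1701.
M(t) = 1.1462 − 0.1702 × 0.1701 = 1.1173 Tg.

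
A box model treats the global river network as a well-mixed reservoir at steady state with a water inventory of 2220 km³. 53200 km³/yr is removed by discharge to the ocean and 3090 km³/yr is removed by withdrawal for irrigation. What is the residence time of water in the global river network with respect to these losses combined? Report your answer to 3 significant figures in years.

Total removal = 53200 + 3090 = 56290 km³/yr.
τ = M / ΣF_out = 2220 / 56290 = 0.03944 yr.

0.0394 yr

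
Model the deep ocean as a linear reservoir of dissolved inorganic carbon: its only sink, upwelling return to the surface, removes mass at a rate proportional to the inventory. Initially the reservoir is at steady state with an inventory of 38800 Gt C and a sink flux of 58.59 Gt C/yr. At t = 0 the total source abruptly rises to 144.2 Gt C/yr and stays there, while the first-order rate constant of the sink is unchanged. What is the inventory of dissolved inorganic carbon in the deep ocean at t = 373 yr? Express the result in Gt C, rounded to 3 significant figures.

63200 Gt C

τ = M₀/F₀ = 38800/58.59 = 662.2 yr; rate constant k = 1/τ.
New steady state M_∞ = F₁/k = F₁·τ = 144.2 × 662.2 = 95493 Gt C.
M(t) = M_∞ + (M₀ − M_∞)·e^(−t/τ); t/τ = 373/662.2 = 0.5632, so e^(−t/τ) = 0.5694.
M(t) = 95493 − 56690 × 0.5694 = 63215 Gt C.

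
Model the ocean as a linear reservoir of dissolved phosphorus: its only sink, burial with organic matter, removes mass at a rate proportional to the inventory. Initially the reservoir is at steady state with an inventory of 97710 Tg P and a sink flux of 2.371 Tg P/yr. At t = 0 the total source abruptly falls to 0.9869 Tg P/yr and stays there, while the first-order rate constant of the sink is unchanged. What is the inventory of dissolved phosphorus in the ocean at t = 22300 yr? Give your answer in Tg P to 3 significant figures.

73900 Tg P

Residence time τ = M₀/F₀ = 41210 yr. The eventual steady state is M_∞ = M₀·(F₁/F₀) = 97710 × 0.9869/2.371 = 40671 Tg P.
The anomaly ΔM(t) = M(t) − M_∞ decays as ΔM₀·e^(−t/τ) with ΔM₀ = 97710 − 40671 = 57040 Tg P.
At t = 22300 yr, e^(−t/τ) = e^(−0.5411) = 0.5821, so ΔM = 33200 Tg P and M = 40671 + 33200 = 73873 Tg P.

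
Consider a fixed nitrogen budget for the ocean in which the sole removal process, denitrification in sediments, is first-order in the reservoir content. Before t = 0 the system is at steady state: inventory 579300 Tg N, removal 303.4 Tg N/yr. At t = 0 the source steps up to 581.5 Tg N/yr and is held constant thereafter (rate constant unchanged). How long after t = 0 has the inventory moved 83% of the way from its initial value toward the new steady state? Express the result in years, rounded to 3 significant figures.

τ = M₀/F₀ = 579300/303.4 = 1909 yr.
The remaining gap fraction is e^(−t/τ); 83% covered ⇒ e^(−t/τ) = 0.170.
t = −τ ln(0.170) = 1909 × 1.772 = 3383 yr.

3380 yr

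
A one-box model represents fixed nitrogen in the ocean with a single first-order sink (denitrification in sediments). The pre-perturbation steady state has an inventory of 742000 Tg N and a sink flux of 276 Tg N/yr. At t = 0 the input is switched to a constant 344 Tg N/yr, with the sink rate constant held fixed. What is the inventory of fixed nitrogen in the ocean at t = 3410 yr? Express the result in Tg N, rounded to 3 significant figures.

τ = M₀/F₀ = 742000/276 = 2688 yr; rate constant k = 1/τ.
New steady state M_∞ = F₁/k = F₁·τ = 344 × 2688 = 924810 Tg N.
M(t) = M_∞ + (M₀ − M_∞)·e^(−t/τ); t/τ = 3410/2688 = 1.268, so e^(−t/τ) = 0.2813.
M(t) = 924810 − 182800 × 0.2813 = 873390 Tg N.

873000 Tg N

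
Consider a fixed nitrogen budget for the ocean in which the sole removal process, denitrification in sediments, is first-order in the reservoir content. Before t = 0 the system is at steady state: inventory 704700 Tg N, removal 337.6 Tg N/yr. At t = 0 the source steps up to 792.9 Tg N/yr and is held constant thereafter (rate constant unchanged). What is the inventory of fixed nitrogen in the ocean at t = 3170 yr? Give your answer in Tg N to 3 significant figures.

τ = M₀/F₀ = 704700/337.6 = 2087 yr; rate constant k = 1/τ.
New steady state M_∞ = F₁/k = F₁·τ = 792.9 × 2087 = 1.6551×10^6 Tg N.
M(t) = M_∞ + (M₀ − M_∞)·e^(−t/τ); t/τ = 3170/2087 = 1.519, so e^(−t/τ) = 0.2190.
M(t) = 1.6551×10^6 − 950400 × 0.2190 = 1.4469×10^6 Tg N.

1.45×10^6 Tg N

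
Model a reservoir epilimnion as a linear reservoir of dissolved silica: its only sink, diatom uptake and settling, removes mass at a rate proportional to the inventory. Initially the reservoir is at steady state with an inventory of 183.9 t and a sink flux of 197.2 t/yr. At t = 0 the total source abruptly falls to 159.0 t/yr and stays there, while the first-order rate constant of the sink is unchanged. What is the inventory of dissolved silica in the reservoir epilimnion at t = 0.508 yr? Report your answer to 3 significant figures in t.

169 t

The sink rate constant is k = F₀/M₀ = 197.2/183.9 = 1.072 yr⁻¹.
Solving dM/dt = F₁ − kM with M(0) = M₀ gives M(t) = F₁/k + (M₀ − F₁/k)·e^(−kt).
F₁/k = 159.0/1.072 = 148.28 t; kt = 1.072 × 0.508 = 0.5447, e^(−kt) = 0.5800.
M(0.508) = 148.28 + (183.9 − 148.28) × 0.5800 = 148.28 + 20.66 = 168.94 t.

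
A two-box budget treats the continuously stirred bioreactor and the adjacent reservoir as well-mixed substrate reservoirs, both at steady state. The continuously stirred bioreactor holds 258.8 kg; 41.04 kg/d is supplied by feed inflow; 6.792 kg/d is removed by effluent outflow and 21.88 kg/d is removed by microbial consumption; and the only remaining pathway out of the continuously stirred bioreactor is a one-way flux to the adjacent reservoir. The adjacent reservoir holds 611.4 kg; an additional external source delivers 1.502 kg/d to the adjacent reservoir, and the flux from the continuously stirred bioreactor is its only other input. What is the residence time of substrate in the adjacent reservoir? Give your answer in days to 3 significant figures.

44.1 d

Balance the continuously stirred bioreactor: ΣF_in = 41.040 kg/d.
Flux to the adjacent reservoir = ΣF_in − (6.792 + 21.88) = 12.368 kg/d.
Total input to the adjacent reservoir = 12.368 + 1.502 = 13.870 kg/d; at steady state this equals its total output.
τ = M / F = 611.4 / 13.870 = 44.08 d.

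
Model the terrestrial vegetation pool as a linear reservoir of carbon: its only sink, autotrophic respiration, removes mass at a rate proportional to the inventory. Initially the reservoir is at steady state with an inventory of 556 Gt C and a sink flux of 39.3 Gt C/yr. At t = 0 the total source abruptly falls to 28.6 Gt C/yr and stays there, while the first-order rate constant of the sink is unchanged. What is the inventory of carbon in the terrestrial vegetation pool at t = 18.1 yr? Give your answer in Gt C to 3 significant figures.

The sink rate constant is k = F₀/M₀ = 39.3/556 = 0.07068 yr⁻¹.
Solving dM/dt = F₁ − kM with M(0) = M₀ gives M(t) = F₁/k + (M₀ − F₁/k)·e^(−kt).
F₁/k = 28.6/0.07068 = 404.62 Gt C; kt = 0.07068 × 18.1 = 1.279, e^(−kt) = 0.2782.
M(18.1) = 404.62 + (556 − 404.62) × 0.2782 = 404.62 + 42.12 = 446.74 Gt C.

447 Gt C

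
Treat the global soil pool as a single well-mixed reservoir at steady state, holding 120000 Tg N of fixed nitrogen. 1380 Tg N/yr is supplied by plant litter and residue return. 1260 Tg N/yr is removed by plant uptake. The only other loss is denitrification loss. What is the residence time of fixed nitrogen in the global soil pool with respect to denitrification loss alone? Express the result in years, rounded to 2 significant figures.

At steady state ΣF_in = ΣF_out.
ΣF_in = 1380.0 Tg N/yr.
Denitrification loss flux = ΣF_in − (1260) = 1380.0 − 1260 = 120.0 Tg N/yr.
τ = M / F = 120000 / 120.0 = 1000 yr.

1000 yr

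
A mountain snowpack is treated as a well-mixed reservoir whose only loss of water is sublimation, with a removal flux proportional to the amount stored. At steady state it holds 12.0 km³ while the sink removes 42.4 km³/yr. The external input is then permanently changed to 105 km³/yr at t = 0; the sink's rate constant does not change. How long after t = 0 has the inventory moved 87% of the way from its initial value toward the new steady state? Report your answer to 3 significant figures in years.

τ = M₀/F₀ = 12.0/42.4 = 0.2830 yr.
The remaining gap fraction is e^(−t/τ); 87% covered ⇒ e^(−t/τ) = 0.130.
t = −τ ln(0.130) = 0.2830 × 2.040 = 0.5774 yr.

0.577 yr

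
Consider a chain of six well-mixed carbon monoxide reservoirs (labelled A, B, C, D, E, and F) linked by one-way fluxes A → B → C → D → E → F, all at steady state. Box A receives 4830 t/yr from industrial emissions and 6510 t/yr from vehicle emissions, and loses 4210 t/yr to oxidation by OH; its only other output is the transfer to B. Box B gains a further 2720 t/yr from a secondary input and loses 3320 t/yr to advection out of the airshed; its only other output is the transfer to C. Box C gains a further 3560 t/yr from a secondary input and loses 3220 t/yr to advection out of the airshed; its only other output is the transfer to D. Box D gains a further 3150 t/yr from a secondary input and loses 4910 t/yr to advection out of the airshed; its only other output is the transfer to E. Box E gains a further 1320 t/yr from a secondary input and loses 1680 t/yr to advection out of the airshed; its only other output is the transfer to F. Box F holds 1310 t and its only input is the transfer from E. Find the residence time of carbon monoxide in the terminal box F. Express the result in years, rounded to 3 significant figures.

Box A: F(A→B) = (4830 + 6510) − 4210 = 7130.0 t/yr.
Box B: F(B→C) = (7130.0 + 2720) − 3320 = 6530.0 t/yr.
Box C: F(C→D) = (6530.0 + 3560) − 3220 = 6870.0 t/yr.
Box D: F(D→E) = (6870.0 + 3150) − 4910 = 5110.0 t/yr.
Box E: F(E→F) = (5110.0 + 1320) − 1680 = 4750.0 t/yr.
Box F throughput = its input = 4750.0 t/yr; τ = 1310 / 4750.0 = 0.2758 yr.

0.276 yr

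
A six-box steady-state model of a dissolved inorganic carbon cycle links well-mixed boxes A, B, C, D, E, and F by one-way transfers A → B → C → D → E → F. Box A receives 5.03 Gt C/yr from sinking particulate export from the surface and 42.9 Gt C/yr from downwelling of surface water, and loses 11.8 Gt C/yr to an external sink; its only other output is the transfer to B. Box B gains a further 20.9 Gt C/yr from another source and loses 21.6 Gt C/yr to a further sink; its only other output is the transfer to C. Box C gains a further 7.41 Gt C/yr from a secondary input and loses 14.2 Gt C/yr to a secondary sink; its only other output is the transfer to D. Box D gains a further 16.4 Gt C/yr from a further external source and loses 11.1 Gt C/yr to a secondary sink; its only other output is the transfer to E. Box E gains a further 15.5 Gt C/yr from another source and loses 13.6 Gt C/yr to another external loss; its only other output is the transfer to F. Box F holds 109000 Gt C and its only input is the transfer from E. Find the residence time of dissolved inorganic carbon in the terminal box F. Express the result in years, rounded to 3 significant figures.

3040 yr

Box A: F(A→B) = (5.03 + 42.9) − 11.8 = 36.130 Gt C/yr.
Box B: F(B→C) = (36.130 + 20.9) − 21.6 = 35.430 Gt C/yr.
Box C: F(C→D) = (35.430 + 7.41) − 14.2 = 28.640 Gt C/yr.
Box D: F(D→E) = (28.640 + 16.4) − 11.1 = 33.940 Gt C/yr.
Box E: F(E→F) = (33.940 + 15.5) − 13.6 = 35.840 Gt C/yr.
Box F throughput = its input = 35.840 Gt C/yr; τ = 109000 / 35.840 = 3041 yr.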